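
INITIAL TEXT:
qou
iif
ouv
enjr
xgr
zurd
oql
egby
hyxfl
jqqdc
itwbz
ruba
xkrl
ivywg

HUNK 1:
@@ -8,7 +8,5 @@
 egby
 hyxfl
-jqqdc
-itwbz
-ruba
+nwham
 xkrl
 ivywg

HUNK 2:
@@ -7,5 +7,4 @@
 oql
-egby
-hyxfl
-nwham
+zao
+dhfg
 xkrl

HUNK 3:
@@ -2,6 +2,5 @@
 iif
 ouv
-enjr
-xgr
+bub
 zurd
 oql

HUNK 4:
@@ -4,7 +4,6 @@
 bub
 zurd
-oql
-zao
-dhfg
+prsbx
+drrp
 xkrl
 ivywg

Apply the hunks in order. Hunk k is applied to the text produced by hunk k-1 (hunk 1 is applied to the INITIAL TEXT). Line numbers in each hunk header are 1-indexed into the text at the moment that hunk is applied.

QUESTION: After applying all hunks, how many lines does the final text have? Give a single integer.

Hunk 1: at line 8 remove [jqqdc,itwbz,ruba] add [nwham] -> 12 lines: qou iif ouv enjr xgr zurd oql egby hyxfl nwham xkrl ivywg
Hunk 2: at line 7 remove [egby,hyxfl,nwham] add [zao,dhfg] -> 11 lines: qou iif ouv enjr xgr zurd oql zao dhfg xkrl ivywg
Hunk 3: at line 2 remove [enjr,xgr] add [bub] -> 10 lines: qou iif ouv bub zurd oql zao dhfg xkrl ivywg
Hunk 4: at line 4 remove [oql,zao,dhfg] add [prsbx,drrp] -> 9 lines: qou iif ouv bub zurd prsbx drrp xkrl ivywg
Final line count: 9

Answer: 9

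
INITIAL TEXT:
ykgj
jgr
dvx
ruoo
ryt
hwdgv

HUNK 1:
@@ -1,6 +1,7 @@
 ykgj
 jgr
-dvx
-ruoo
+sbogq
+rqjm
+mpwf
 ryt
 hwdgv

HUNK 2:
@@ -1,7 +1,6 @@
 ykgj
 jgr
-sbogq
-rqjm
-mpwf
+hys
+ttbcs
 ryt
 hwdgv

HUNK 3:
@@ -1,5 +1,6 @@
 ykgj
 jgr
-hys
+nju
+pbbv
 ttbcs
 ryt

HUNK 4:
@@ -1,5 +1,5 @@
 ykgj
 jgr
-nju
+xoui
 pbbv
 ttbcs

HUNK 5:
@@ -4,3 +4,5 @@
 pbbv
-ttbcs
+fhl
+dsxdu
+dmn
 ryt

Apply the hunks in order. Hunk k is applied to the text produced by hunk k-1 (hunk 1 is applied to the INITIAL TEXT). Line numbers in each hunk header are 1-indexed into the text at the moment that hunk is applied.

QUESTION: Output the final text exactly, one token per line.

Answer: ykgj
jgr
xoui
pbbv
fhl
dsxdu
dmn
ryt
hwdgv

Derivation:
Hunk 1: at line 1 remove [dvx,ruoo] add [sbogq,rqjm,mpwf] -> 7 lines: ykgj jgr sbogq rqjm mpwf ryt hwdgv
Hunk 2: at line 1 remove [sbogq,rqjm,mpwf] add [hys,ttbcs] -> 6 lines: ykgj jgr hys ttbcs ryt hwdgv
Hunk 3: at line 1 remove [hys] add [nju,pbbv] -> 7 lines: ykgj jgr nju pbbv ttbcs ryt hwdgv
Hunk 4: at line 1 remove [nju] add [xoui] -> 7 lines: ykgj jgr xoui pbbv ttbcs ryt hwdgv
Hunk 5: at line 4 remove [ttbcs] add [fhl,dsxdu,dmn] -> 9 lines: ykgj jgr xoui pbbv fhl dsxdu dmn ryt hwdgv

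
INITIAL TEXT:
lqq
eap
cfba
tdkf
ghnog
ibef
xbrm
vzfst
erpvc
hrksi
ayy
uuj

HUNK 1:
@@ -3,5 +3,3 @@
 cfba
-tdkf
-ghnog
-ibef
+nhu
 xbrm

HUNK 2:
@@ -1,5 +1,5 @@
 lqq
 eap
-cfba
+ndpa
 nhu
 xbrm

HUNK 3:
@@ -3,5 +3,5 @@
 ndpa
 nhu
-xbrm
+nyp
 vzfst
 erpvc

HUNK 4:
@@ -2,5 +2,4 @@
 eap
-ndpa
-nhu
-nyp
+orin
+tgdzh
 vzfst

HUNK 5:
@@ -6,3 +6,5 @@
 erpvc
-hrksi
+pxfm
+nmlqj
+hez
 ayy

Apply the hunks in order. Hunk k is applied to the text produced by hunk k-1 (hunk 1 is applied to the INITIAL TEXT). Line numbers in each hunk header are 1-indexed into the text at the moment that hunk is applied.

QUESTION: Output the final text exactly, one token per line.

Hunk 1: at line 3 remove [tdkf,ghnog,ibef] add [nhu] -> 10 lines: lqq eap cfba nhu xbrm vzfst erpvc hrksi ayy uuj
Hunk 2: at line 1 remove [cfba] add [ndpa] -> 10 lines: lqq eap ndpa nhu xbrm vzfst erpvc hrksi ayy uuj
Hunk 3: at line 3 remove [xbrm] add [nyp] -> 10 lines: lqq eap ndpa nhu nyp vzfst erpvc hrksi ayy uuj
Hunk 4: at line 2 remove [ndpa,nhu,nyp] add [orin,tgdzh] -> 9 lines: lqq eap orin tgdzh vzfst erpvc hrksi ayy uuj
Hunk 5: at line 6 remove [hrksi] add [pxfm,nmlqj,hez] -> 11 lines: lqq eap orin tgdzh vzfst erpvc pxfm nmlqj hez ayy uuj

Answer: lqq
eap
orin
tgdzh
vzfst
erpvc
pxfm
nmlqj
hez
ayy
uuj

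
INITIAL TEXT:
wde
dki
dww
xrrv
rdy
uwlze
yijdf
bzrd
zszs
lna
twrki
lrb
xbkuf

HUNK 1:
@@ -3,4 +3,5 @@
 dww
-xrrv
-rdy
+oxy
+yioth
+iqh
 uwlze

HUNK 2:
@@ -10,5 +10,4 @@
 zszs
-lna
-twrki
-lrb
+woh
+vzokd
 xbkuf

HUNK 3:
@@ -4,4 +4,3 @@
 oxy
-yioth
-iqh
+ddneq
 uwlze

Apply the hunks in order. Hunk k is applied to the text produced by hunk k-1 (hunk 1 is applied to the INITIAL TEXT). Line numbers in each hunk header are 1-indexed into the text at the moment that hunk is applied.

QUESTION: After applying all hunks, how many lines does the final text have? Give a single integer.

Hunk 1: at line 3 remove [xrrv,rdy] add [oxy,yioth,iqh] -> 14 lines: wde dki dww oxy yioth iqh uwlze yijdf bzrd zszs lna twrki lrb xbkuf
Hunk 2: at line 10 remove [lna,twrki,lrb] add [woh,vzokd] -> 13 lines: wde dki dww oxy yioth iqh uwlze yijdf bzrd zszs woh vzokd xbkuf
Hunk 3: at line 4 remove [yioth,iqh] add [ddneq] -> 12 lines: wde dki dww oxy ddneq uwlze yijdf bzrd zszs woh vzokd xbkuf
Final line count: 12

Answer: 12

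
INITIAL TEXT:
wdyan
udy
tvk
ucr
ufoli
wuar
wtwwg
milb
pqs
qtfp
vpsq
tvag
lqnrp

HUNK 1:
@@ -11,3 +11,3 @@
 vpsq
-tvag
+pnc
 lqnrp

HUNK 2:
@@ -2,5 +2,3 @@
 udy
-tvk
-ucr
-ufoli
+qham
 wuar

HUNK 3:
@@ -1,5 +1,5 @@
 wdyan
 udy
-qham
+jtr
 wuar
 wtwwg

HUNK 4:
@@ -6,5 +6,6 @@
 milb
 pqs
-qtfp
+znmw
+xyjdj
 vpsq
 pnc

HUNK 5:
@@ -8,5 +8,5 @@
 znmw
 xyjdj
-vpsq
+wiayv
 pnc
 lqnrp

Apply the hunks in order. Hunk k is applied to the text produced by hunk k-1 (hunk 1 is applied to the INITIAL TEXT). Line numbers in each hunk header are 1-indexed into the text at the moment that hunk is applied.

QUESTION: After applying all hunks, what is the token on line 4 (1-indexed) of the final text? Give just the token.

Answer: wuar

Derivation:
Hunk 1: at line 11 remove [tvag] add [pnc] -> 13 lines: wdyan udy tvk ucr ufoli wuar wtwwg milb pqs qtfp vpsq pnc lqnrp
Hunk 2: at line 2 remove [tvk,ucr,ufoli] add [qham] -> 11 lines: wdyan udy qham wuar wtwwg milb pqs qtfp vpsq pnc lqnrp
Hunk 3: at line 1 remove [qham] add [jtr] -> 11 lines: wdyan udy jtr wuar wtwwg milb pqs qtfp vpsq pnc lqnrp
Hunk 4: at line 6 remove [qtfp] add [znmw,xyjdj] -> 12 lines: wdyan udy jtr wuar wtwwg milb pqs znmw xyjdj vpsq pnc lqnrp
Hunk 5: at line 8 remove [vpsq] add [wiayv] -> 12 lines: wdyan udy jtr wuar wtwwg milb pqs znmw xyjdj wiayv pnc lqnrp
Final line 4: wuar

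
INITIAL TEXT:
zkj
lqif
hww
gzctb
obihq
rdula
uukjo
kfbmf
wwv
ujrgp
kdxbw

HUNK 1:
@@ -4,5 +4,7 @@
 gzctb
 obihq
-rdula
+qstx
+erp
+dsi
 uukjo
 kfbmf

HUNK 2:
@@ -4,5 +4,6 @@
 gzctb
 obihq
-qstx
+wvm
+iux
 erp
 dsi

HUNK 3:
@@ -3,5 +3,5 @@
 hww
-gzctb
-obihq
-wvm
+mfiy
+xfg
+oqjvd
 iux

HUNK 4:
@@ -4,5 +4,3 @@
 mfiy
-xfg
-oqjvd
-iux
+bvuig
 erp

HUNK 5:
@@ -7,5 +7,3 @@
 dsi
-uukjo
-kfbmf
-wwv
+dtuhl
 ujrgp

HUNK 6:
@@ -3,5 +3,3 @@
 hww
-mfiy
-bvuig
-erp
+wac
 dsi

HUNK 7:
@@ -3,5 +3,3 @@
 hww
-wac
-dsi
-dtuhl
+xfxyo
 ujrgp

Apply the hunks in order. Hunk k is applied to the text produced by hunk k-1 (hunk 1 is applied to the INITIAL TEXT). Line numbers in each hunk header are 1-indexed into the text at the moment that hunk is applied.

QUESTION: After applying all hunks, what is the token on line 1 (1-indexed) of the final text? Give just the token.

Hunk 1: at line 4 remove [rdula] add [qstx,erp,dsi] -> 13 lines: zkj lqif hww gzctb obihq qstx erp dsi uukjo kfbmf wwv ujrgp kdxbw
Hunk 2: at line 4 remove [qstx] add [wvm,iux] -> 14 lines: zkj lqif hww gzctb obihq wvm iux erp dsi uukjo kfbmf wwv ujrgp kdxbw
Hunk 3: at line 3 remove [gzctb,obihq,wvm] add [mfiy,xfg,oqjvd] -> 14 lines: zkj lqif hww mfiy xfg oqjvd iux erp dsi uukjo kfbmf wwv ujrgp kdxbw
Hunk 4: at line 4 remove [xfg,oqjvd,iux] add [bvuig] -> 12 lines: zkj lqif hww mfiy bvuig erp dsi uukjo kfbmf wwv ujrgp kdxbw
Hunk 5: at line 7 remove [uukjo,kfbmf,wwv] add [dtuhl] -> 10 lines: zkj lqif hww mfiy bvuig erp dsi dtuhl ujrgp kdxbw
Hunk 6: at line 3 remove [mfiy,bvuig,erp] add [wac] -> 8 lines: zkj lqif hww wac dsi dtuhl ujrgp kdxbw
Hunk 7: at line 3 remove [wac,dsi,dtuhl] add [xfxyo] -> 6 lines: zkj lqif hww xfxyo ujrgp kdxbw
Final line 1: zkj

Answer: zkj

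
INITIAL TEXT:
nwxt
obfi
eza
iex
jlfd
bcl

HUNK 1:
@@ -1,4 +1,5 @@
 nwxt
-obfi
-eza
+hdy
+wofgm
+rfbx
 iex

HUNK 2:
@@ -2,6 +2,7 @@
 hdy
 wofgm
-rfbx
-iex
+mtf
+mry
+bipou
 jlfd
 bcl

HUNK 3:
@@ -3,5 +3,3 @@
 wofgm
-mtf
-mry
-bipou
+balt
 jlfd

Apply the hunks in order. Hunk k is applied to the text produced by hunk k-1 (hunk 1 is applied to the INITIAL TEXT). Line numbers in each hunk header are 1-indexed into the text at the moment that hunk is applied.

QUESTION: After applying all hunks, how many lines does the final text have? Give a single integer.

Answer: 6

Derivation:
Hunk 1: at line 1 remove [obfi,eza] add [hdy,wofgm,rfbx] -> 7 lines: nwxt hdy wofgm rfbx iex jlfd bcl
Hunk 2: at line 2 remove [rfbx,iex] add [mtf,mry,bipou] -> 8 lines: nwxt hdy wofgm mtf mry bipou jlfd bcl
Hunk 3: at line 3 remove [mtf,mry,bipou] add [balt] -> 6 lines: nwxt hdy wofgm balt jlfd bcl
Final line count: 6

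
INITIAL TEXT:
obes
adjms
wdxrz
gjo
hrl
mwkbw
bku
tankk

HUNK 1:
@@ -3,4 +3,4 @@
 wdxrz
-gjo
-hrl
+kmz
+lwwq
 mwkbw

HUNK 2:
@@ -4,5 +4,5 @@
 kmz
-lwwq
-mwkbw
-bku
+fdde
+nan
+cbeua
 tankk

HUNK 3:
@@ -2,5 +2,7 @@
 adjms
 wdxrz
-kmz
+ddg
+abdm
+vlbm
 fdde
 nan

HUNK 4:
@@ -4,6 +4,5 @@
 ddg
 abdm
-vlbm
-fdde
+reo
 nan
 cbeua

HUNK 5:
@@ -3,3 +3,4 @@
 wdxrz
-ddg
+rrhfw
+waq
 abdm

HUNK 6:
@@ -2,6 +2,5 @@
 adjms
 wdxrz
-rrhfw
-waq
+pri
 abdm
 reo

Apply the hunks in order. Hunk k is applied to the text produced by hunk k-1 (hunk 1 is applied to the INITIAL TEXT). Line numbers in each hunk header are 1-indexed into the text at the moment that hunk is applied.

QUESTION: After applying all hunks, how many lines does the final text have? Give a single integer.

Hunk 1: at line 3 remove [gjo,hrl] add [kmz,lwwq] -> 8 lines: obes adjms wdxrz kmz lwwq mwkbw bku tankk
Hunk 2: at line 4 remove [lwwq,mwkbw,bku] add [fdde,nan,cbeua] -> 8 lines: obes adjms wdxrz kmz fdde nan cbeua tankk
Hunk 3: at line 2 remove [kmz] add [ddg,abdm,vlbm] -> 10 lines: obes adjms wdxrz ddg abdm vlbm fdde nan cbeua tankk
Hunk 4: at line 4 remove [vlbm,fdde] add [reo] -> 9 lines: obes adjms wdxrz ddg abdm reo nan cbeua tankk
Hunk 5: at line 3 remove [ddg] add [rrhfw,waq] -> 10 lines: obes adjms wdxrz rrhfw waq abdm reo nan cbeua tankk
Hunk 6: at line 2 remove [rrhfw,waq] add [pri] -> 9 lines: obes adjms wdxrz pri abdm reo nan cbeua tankk
Final line count: 9

Answer: 9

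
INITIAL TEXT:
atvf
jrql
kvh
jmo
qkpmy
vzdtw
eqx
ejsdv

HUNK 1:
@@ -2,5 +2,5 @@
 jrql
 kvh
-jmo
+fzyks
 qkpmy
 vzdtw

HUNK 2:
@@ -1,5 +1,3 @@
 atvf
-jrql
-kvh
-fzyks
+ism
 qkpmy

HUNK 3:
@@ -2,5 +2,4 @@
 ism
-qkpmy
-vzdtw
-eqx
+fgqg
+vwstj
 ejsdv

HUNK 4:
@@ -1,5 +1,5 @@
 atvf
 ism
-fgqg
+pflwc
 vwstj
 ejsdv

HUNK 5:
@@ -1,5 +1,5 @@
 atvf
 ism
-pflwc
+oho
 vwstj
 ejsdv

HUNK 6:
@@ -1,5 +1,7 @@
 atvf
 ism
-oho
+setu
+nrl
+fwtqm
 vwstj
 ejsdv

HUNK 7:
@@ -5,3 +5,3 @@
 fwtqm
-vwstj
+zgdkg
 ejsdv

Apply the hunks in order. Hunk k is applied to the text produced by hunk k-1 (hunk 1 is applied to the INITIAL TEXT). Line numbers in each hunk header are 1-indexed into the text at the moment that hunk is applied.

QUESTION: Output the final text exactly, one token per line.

Hunk 1: at line 2 remove [jmo] add [fzyks] -> 8 lines: atvf jrql kvh fzyks qkpmy vzdtw eqx ejsdv
Hunk 2: at line 1 remove [jrql,kvh,fzyks] add [ism] -> 6 lines: atvf ism qkpmy vzdtw eqx ejsdv
Hunk 3: at line 2 remove [qkpmy,vzdtw,eqx] add [fgqg,vwstj] -> 5 lines: atvf ism fgqg vwstj ejsdv
Hunk 4: at line 1 remove [fgqg] add [pflwc] -> 5 lines: atvf ism pflwc vwstj ejsdv
Hunk 5: at line 1 remove [pflwc] add [oho] -> 5 lines: atvf ism oho vwstj ejsdv
Hunk 6: at line 1 remove [oho] add [setu,nrl,fwtqm] -> 7 lines: atvf ism setu nrl fwtqm vwstj ejsdv
Hunk 7: at line 5 remove [vwstj] add [zgdkg] -> 7 lines: atvf ism setu nrl fwtqm zgdkg ejsdv

Answer: atvf
ism
setu
nrl
fwtqm
zgdkg
ejsdv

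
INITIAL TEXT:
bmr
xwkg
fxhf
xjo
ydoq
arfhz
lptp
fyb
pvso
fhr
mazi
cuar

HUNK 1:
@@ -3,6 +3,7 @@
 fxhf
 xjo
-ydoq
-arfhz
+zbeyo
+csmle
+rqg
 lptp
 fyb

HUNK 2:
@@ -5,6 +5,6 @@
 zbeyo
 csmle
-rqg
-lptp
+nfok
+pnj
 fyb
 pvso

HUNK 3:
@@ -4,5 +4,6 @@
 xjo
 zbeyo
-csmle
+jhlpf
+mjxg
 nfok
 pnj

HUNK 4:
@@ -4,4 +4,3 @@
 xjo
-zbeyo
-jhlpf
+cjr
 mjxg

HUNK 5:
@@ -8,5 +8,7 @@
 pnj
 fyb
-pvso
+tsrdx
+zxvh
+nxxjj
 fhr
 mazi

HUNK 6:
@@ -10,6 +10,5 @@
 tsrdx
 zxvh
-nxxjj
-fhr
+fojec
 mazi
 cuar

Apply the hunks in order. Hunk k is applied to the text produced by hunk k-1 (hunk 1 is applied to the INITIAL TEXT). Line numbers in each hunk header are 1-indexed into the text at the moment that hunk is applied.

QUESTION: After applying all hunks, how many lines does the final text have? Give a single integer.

Answer: 14

Derivation:
Hunk 1: at line 3 remove [ydoq,arfhz] add [zbeyo,csmle,rqg] -> 13 lines: bmr xwkg fxhf xjo zbeyo csmle rqg lptp fyb pvso fhr mazi cuar
Hunk 2: at line 5 remove [rqg,lptp] add [nfok,pnj] -> 13 lines: bmr xwkg fxhf xjo zbeyo csmle nfok pnj fyb pvso fhr mazi cuar
Hunk 3: at line 4 remove [csmle] add [jhlpf,mjxg] -> 14 lines: bmr xwkg fxhf xjo zbeyo jhlpf mjxg nfok pnj fyb pvso fhr mazi cuar
Hunk 4: at line 4 remove [zbeyo,jhlpf] add [cjr] -> 13 lines: bmr xwkg fxhf xjo cjr mjxg nfok pnj fyb pvso fhr mazi cuar
Hunk 5: at line 8 remove [pvso] add [tsrdx,zxvh,nxxjj] -> 15 lines: bmr xwkg fxhf xjo cjr mjxg nfok pnj fyb tsrdx zxvh nxxjj fhr mazi cuar
Hunk 6: at line 10 remove [nxxjj,fhr] add [fojec] -> 14 lines: bmr xwkg fxhf xjo cjr mjxg nfok pnj fyb tsrdx zxvh fojec mazi cuar
Final line count: 14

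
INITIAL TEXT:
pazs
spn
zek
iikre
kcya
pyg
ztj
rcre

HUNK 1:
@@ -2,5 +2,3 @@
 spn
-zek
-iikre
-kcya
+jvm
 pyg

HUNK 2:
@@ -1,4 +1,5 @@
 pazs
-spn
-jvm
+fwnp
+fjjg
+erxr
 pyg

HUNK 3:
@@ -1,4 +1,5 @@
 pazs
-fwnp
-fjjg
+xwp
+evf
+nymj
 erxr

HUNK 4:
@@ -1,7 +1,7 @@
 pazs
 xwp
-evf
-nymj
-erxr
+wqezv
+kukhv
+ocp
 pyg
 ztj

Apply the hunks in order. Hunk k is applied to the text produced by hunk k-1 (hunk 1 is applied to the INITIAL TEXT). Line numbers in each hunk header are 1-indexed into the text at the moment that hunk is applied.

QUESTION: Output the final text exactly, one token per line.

Answer: pazs
xwp
wqezv
kukhv
ocp
pyg
ztj
rcre

Derivation:
Hunk 1: at line 2 remove [zek,iikre,kcya] add [jvm] -> 6 lines: pazs spn jvm pyg ztj rcre
Hunk 2: at line 1 remove [spn,jvm] add [fwnp,fjjg,erxr] -> 7 lines: pazs fwnp fjjg erxr pyg ztj rcre
Hunk 3: at line 1 remove [fwnp,fjjg] add [xwp,evf,nymj] -> 8 lines: pazs xwp evf nymj erxr pyg ztj rcre
Hunk 4: at line 1 remove [evf,nymj,erxr] add [wqezv,kukhv,ocp] -> 8 lines: pazs xwp wqezv kukhv ocp pyg ztj rcre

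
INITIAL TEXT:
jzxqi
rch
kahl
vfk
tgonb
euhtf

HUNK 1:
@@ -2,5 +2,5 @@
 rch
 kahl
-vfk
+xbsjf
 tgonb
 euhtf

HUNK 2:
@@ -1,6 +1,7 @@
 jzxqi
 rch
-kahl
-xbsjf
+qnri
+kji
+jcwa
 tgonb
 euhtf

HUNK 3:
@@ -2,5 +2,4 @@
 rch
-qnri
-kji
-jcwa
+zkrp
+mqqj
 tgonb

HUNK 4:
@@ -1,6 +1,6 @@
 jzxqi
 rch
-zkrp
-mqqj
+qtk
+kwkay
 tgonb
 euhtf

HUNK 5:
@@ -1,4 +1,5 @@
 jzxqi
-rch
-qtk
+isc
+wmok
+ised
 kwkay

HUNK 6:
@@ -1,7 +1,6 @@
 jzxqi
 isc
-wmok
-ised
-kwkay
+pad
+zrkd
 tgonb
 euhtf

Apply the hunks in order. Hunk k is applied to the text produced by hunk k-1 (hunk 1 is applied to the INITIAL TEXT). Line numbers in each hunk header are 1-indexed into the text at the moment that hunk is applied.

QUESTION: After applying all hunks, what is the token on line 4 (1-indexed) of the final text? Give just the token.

Answer: zrkd

Derivation:
Hunk 1: at line 2 remove [vfk] add [xbsjf] -> 6 lines: jzxqi rch kahl xbsjf tgonb euhtf
Hunk 2: at line 1 remove [kahl,xbsjf] add [qnri,kji,jcwa] -> 7 lines: jzxqi rch qnri kji jcwa tgonb euhtf
Hunk 3: at line 2 remove [qnri,kji,jcwa] add [zkrp,mqqj] -> 6 lines: jzxqi rch zkrp mqqj tgonb euhtf
Hunk 4: at line 1 remove [zkrp,mqqj] add [qtk,kwkay] -> 6 lines: jzxqi rch qtk kwkay tgonb euhtf
Hunk 5: at line 1 remove [rch,qtk] add [isc,wmok,ised] -> 7 lines: jzxqi isc wmok ised kwkay tgonb euhtf
Hunk 6: at line 1 remove [wmok,ised,kwkay] add [pad,zrkd] -> 6 lines: jzxqi isc pad zrkd tgonb euhtf
Final line 4: zrkd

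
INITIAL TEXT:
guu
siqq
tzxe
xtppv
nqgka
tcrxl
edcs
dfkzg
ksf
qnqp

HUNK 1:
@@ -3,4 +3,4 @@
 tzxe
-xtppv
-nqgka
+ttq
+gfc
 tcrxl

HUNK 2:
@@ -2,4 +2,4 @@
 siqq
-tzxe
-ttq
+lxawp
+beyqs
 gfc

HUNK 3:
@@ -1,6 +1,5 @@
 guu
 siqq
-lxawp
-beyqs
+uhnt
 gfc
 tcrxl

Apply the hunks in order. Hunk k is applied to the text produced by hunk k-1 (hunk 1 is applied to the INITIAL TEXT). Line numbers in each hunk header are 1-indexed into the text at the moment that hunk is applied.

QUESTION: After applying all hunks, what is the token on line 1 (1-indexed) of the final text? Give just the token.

Hunk 1: at line 3 remove [xtppv,nqgka] add [ttq,gfc] -> 10 lines: guu siqq tzxe ttq gfc tcrxl edcs dfkzg ksf qnqp
Hunk 2: at line 2 remove [tzxe,ttq] add [lxawp,beyqs] -> 10 lines: guu siqq lxawp beyqs gfc tcrxl edcs dfkzg ksf qnqp
Hunk 3: at line 1 remove [lxawp,beyqs] add [uhnt] -> 9 lines: guu siqq uhnt gfc tcrxl edcs dfkzg ksf qnqp
Final line 1: guu

Answer: guu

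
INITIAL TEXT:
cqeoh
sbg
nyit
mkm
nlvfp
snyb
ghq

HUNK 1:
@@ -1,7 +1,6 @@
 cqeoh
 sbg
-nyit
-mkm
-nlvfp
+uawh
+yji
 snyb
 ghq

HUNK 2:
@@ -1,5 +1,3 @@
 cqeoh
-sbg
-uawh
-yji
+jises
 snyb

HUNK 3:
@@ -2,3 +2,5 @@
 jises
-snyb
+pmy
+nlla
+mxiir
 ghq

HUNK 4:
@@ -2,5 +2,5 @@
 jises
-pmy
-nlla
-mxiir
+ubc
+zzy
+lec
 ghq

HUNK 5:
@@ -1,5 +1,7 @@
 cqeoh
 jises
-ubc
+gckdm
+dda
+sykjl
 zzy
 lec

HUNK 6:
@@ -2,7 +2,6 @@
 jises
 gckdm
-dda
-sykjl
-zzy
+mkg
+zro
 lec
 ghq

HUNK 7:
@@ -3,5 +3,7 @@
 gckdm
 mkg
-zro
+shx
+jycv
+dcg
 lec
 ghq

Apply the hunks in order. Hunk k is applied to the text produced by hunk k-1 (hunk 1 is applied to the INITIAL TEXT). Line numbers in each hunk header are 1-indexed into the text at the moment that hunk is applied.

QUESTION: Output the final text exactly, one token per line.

Answer: cqeoh
jises
gckdm
mkg
shx
jycv
dcg
lec
ghq

Derivation:
Hunk 1: at line 1 remove [nyit,mkm,nlvfp] add [uawh,yji] -> 6 lines: cqeoh sbg uawh yji snyb ghq
Hunk 2: at line 1 remove [sbg,uawh,yji] add [jises] -> 4 lines: cqeoh jises snyb ghq
Hunk 3: at line 2 remove [snyb] add [pmy,nlla,mxiir] -> 6 lines: cqeoh jises pmy nlla mxiir ghq
Hunk 4: at line 2 remove [pmy,nlla,mxiir] add [ubc,zzy,lec] -> 6 lines: cqeoh jises ubc zzy lec ghq
Hunk 5: at line 1 remove [ubc] add [gckdm,dda,sykjl] -> 8 lines: cqeoh jises gckdm dda sykjl zzy lec ghq
Hunk 6: at line 2 remove [dda,sykjl,zzy] add [mkg,zro] -> 7 lines: cqeoh jises gckdm mkg zro lec ghq
Hunk 7: at line 3 remove [zro] add [shx,jycv,dcg] -> 9 lines: cqeoh jises gckdm mkg shx jycv dcg lec ghq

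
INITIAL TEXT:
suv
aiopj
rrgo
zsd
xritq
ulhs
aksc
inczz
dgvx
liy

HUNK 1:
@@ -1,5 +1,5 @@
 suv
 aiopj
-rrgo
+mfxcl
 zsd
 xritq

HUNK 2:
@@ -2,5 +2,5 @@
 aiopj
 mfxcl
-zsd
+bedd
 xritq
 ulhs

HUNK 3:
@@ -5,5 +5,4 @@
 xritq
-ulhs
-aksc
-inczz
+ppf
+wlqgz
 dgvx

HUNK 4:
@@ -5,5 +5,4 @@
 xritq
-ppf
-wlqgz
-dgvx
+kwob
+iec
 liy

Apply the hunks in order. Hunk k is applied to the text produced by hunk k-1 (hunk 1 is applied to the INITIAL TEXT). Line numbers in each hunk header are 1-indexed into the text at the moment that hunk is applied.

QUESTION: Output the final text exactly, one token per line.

Answer: suv
aiopj
mfxcl
bedd
xritq
kwob
iec
liy

Derivation:
Hunk 1: at line 1 remove [rrgo] add [mfxcl] -> 10 lines: suv aiopj mfxcl zsd xritq ulhs aksc inczz dgvx liy
Hunk 2: at line 2 remove [zsd] add [bedd] -> 10 lines: suv aiopj mfxcl bedd xritq ulhs aksc inczz dgvx liy
Hunk 3: at line 5 remove [ulhs,aksc,inczz] add [ppf,wlqgz] -> 9 lines: suv aiopj mfxcl bedd xritq ppf wlqgz dgvx liy
Hunk 4: at line 5 remove [ppf,wlqgz,dgvx] add [kwob,iec] -> 8 lines: suv aiopj mfxcl bedd xritq kwob iec liy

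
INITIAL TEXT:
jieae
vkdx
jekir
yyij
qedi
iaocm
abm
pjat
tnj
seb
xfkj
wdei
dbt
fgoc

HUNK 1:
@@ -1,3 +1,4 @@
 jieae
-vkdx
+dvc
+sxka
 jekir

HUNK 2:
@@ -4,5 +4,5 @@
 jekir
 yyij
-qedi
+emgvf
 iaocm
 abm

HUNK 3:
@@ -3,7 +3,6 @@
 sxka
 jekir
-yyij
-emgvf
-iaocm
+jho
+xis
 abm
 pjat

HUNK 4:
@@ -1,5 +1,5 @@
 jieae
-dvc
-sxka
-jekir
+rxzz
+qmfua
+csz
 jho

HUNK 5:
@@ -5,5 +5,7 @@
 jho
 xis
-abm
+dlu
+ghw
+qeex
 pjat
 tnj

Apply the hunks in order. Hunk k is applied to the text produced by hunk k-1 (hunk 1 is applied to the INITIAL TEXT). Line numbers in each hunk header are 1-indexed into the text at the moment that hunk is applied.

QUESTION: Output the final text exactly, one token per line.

Hunk 1: at line 1 remove [vkdx] add [dvc,sxka] -> 15 lines: jieae dvc sxka jekir yyij qedi iaocm abm pjat tnj seb xfkj wdei dbt fgoc
Hunk 2: at line 4 remove [qedi] add [emgvf] -> 15 lines: jieae dvc sxka jekir yyij emgvf iaocm abm pjat tnj seb xfkj wdei dbt fgoc
Hunk 3: at line 3 remove [yyij,emgvf,iaocm] add [jho,xis] -> 14 lines: jieae dvc sxka jekir jho xis abm pjat tnj seb xfkj wdei dbt fgoc
Hunk 4: at line 1 remove [dvc,sxka,jekir] add [rxzz,qmfua,csz] -> 14 lines: jieae rxzz qmfua csz jho xis abm pjat tnj seb xfkj wdei dbt fgoc
Hunk 5: at line 5 remove [abm] add [dlu,ghw,qeex] -> 16 lines: jieae rxzz qmfua csz jho xis dlu ghw qeex pjat tnj seb xfkj wdei dbt fgoc

Answer: jieae
rxzz
qmfua
csz
jho
xis
dlu
ghw
qeex
pjat
tnj
seb
xfkj
wdei
dbt
fgoc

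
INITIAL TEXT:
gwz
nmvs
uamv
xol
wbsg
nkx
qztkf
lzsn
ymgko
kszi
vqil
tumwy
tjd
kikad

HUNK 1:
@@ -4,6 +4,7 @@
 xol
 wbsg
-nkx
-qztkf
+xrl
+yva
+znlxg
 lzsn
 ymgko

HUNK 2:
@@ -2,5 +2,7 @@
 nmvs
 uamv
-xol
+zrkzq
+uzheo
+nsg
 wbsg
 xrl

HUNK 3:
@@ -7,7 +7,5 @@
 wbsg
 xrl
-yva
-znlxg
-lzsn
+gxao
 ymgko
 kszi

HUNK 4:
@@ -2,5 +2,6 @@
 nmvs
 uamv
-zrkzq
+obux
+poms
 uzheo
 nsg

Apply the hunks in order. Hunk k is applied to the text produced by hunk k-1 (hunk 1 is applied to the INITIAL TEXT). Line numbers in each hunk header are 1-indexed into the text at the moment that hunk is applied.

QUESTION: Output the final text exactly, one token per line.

Hunk 1: at line 4 remove [nkx,qztkf] add [xrl,yva,znlxg] -> 15 lines: gwz nmvs uamv xol wbsg xrl yva znlxg lzsn ymgko kszi vqil tumwy tjd kikad
Hunk 2: at line 2 remove [xol] add [zrkzq,uzheo,nsg] -> 17 lines: gwz nmvs uamv zrkzq uzheo nsg wbsg xrl yva znlxg lzsn ymgko kszi vqil tumwy tjd kikad
Hunk 3: at line 7 remove [yva,znlxg,lzsn] add [gxao] -> 15 lines: gwz nmvs uamv zrkzq uzheo nsg wbsg xrl gxao ymgko kszi vqil tumwy tjd kikad
Hunk 4: at line 2 remove [zrkzq] add [obux,poms] -> 16 lines: gwz nmvs uamv obux poms uzheo nsg wbsg xrl gxao ymgko kszi vqil tumwy tjd kikad

Answer: gwz
nmvs
uamv
obux
poms
uzheo
nsg
wbsg
xrl
gxao
ymgko
kszi
vqil
tumwy
tjd
kikad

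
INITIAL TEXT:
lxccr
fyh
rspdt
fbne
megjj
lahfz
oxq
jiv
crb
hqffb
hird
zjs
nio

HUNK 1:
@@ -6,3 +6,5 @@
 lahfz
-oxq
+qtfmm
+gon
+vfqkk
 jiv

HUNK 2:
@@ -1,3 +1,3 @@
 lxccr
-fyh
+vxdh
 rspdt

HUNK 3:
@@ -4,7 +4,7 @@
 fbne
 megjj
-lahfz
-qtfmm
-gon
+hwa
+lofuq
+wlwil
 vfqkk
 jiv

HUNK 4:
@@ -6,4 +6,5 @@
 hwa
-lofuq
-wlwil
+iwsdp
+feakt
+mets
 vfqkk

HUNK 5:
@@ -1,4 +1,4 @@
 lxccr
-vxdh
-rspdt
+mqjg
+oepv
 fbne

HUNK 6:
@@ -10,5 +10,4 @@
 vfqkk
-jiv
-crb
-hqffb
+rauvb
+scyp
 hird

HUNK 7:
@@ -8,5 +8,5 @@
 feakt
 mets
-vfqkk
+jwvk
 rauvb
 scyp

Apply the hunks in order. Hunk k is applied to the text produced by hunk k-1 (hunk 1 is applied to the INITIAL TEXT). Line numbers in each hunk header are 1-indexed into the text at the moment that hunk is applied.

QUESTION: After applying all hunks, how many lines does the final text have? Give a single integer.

Answer: 15

Derivation:
Hunk 1: at line 6 remove [oxq] add [qtfmm,gon,vfqkk] -> 15 lines: lxccr fyh rspdt fbne megjj lahfz qtfmm gon vfqkk jiv crb hqffb hird zjs nio
Hunk 2: at line 1 remove [fyh] add [vxdh] -> 15 lines: lxccr vxdh rspdt fbne megjj lahfz qtfmm gon vfqkk jiv crb hqffb hird zjs nio
Hunk 3: at line 4 remove [lahfz,qtfmm,gon] add [hwa,lofuq,wlwil] -> 15 lines: lxccr vxdh rspdt fbne megjj hwa lofuq wlwil vfqkk jiv crb hqffb hird zjs nio
Hunk 4: at line 6 remove [lofuq,wlwil] add [iwsdp,feakt,mets] -> 16 lines: lxccr vxdh rspdt fbne megjj hwa iwsdp feakt mets vfqkk jiv crb hqffb hird zjs nio
Hunk 5: at line 1 remove [vxdh,rspdt] add [mqjg,oepv] -> 16 lines: lxccr mqjg oepv fbne megjj hwa iwsdp feakt mets vfqkk jiv crb hqffb hird zjs nio
Hunk 6: at line 10 remove [jiv,crb,hqffb] add [rauvb,scyp] -> 15 lines: lxccr mqjg oepv fbne megjj hwa iwsdp feakt mets vfqkk rauvb scyp hird zjs nio
Hunk 7: at line 8 remove [vfqkk] add [jwvk] -> 15 lines: lxccr mqjg oepv fbne megjj hwa iwsdp feakt mets jwvk rauvb scyp hird zjs nio
Final line count: 15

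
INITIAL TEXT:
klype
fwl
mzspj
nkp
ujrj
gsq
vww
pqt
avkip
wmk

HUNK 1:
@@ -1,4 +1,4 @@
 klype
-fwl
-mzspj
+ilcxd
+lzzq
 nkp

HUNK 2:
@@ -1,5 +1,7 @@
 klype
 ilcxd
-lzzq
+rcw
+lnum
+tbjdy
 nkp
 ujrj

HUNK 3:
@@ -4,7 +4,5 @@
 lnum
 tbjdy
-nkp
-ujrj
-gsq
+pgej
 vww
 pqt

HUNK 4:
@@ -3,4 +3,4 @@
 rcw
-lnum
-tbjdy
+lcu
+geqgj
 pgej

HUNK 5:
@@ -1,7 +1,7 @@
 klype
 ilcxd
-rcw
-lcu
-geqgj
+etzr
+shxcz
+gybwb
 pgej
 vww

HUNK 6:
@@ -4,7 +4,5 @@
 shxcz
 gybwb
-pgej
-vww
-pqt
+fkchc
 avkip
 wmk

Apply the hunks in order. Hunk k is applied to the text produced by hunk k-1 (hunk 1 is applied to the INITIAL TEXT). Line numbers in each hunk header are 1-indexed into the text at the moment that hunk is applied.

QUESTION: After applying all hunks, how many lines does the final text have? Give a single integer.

Hunk 1: at line 1 remove [fwl,mzspj] add [ilcxd,lzzq] -> 10 lines: klype ilcxd lzzq nkp ujrj gsq vww pqt avkip wmk
Hunk 2: at line 1 remove [lzzq] add [rcw,lnum,tbjdy] -> 12 lines: klype ilcxd rcw lnum tbjdy nkp ujrj gsq vww pqt avkip wmk
Hunk 3: at line 4 remove [nkp,ujrj,gsq] add [pgej] -> 10 lines: klype ilcxd rcw lnum tbjdy pgej vww pqt avkip wmk
Hunk 4: at line 3 remove [lnum,tbjdy] add [lcu,geqgj] -> 10 lines: klype ilcxd rcw lcu geqgj pgej vww pqt avkip wmk
Hunk 5: at line 1 remove [rcw,lcu,geqgj] add [etzr,shxcz,gybwb] -> 10 lines: klype ilcxd etzr shxcz gybwb pgej vww pqt avkip wmk
Hunk 6: at line 4 remove [pgej,vww,pqt] add [fkchc] -> 8 lines: klype ilcxd etzr shxcz gybwb fkchc avkip wmk
Final line count: 8

Answer: 8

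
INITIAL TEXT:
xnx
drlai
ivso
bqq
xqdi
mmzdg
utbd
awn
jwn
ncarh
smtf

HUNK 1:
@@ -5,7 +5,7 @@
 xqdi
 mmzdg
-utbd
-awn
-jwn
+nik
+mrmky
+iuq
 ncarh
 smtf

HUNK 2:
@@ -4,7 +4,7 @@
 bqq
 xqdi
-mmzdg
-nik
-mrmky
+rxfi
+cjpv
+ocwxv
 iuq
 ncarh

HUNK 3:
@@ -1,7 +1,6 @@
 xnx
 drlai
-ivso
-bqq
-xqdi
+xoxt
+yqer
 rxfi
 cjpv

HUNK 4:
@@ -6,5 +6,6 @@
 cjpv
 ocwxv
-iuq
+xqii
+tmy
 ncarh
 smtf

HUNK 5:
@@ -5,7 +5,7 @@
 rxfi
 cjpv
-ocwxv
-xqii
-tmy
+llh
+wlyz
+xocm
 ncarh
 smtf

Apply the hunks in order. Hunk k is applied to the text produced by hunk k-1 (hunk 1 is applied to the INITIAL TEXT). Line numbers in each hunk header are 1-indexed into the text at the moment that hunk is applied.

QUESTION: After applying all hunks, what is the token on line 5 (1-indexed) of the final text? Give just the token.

Answer: rxfi

Derivation:
Hunk 1: at line 5 remove [utbd,awn,jwn] add [nik,mrmky,iuq] -> 11 lines: xnx drlai ivso bqq xqdi mmzdg nik mrmky iuq ncarh smtf
Hunk 2: at line 4 remove [mmzdg,nik,mrmky] add [rxfi,cjpv,ocwxv] -> 11 lines: xnx drlai ivso bqq xqdi rxfi cjpv ocwxv iuq ncarh smtf
Hunk 3: at line 1 remove [ivso,bqq,xqdi] add [xoxt,yqer] -> 10 lines: xnx drlai xoxt yqer rxfi cjpv ocwxv iuq ncarh smtf
Hunk 4: at line 6 remove [iuq] add [xqii,tmy] -> 11 lines: xnx drlai xoxt yqer rxfi cjpv ocwxv xqii tmy ncarh smtf
Hunk 5: at line 5 remove [ocwxv,xqii,tmy] add [llh,wlyz,xocm] -> 11 lines: xnx drlai xoxt yqer rxfi cjpv llh wlyz xocm ncarh smtf
Final line 5: rxfi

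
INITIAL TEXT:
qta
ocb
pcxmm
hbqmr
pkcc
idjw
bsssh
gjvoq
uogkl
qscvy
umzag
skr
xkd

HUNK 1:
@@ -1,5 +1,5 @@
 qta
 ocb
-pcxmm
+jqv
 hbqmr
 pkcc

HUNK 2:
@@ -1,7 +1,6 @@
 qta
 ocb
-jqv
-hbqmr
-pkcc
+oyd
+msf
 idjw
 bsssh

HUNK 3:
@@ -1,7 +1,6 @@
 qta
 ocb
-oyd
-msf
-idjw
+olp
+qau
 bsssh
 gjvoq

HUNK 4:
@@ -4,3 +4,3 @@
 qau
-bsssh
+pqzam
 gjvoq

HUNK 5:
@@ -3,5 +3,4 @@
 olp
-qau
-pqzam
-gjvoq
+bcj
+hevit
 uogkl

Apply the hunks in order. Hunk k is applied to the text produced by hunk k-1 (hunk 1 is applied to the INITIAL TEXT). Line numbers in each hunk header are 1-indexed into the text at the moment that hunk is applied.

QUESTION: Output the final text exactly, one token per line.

Hunk 1: at line 1 remove [pcxmm] add [jqv] -> 13 lines: qta ocb jqv hbqmr pkcc idjw bsssh gjvoq uogkl qscvy umzag skr xkd
Hunk 2: at line 1 remove [jqv,hbqmr,pkcc] add [oyd,msf] -> 12 lines: qta ocb oyd msf idjw bsssh gjvoq uogkl qscvy umzag skr xkd
Hunk 3: at line 1 remove [oyd,msf,idjw] add [olp,qau] -> 11 lines: qta ocb olp qau bsssh gjvoq uogkl qscvy umzag skr xkd
Hunk 4: at line 4 remove [bsssh] add [pqzam] -> 11 lines: qta ocb olp qau pqzam gjvoq uogkl qscvy umzag skr xkd
Hunk 5: at line 3 remove [qau,pqzam,gjvoq] add [bcj,hevit] -> 10 lines: qta ocb olp bcj hevit uogkl qscvy umzag skr xkd

Answer: qta
ocb
olp
bcj
hevit
uogkl
qscvy
umzag
skr
xkd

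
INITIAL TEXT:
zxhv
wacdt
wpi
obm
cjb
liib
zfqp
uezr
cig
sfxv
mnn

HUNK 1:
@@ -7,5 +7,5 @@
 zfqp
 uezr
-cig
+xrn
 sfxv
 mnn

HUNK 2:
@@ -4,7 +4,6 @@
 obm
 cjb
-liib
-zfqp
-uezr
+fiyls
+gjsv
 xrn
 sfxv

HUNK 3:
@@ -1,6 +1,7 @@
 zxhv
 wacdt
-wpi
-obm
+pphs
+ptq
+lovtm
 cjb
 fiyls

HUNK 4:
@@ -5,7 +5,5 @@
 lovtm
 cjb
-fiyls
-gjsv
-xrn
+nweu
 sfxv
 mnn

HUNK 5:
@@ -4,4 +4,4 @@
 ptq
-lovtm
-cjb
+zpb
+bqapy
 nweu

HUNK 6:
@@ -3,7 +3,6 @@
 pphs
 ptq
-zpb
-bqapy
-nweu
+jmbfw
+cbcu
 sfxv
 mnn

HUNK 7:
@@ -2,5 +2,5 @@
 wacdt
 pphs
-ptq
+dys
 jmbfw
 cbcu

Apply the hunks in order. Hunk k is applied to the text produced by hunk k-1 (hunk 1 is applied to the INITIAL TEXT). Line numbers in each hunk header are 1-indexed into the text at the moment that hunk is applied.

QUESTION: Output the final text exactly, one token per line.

Answer: zxhv
wacdt
pphs
dys
jmbfw
cbcu
sfxv
mnn

Derivation:
Hunk 1: at line 7 remove [cig] add [xrn] -> 11 lines: zxhv wacdt wpi obm cjb liib zfqp uezr xrn sfxv mnn
Hunk 2: at line 4 remove [liib,zfqp,uezr] add [fiyls,gjsv] -> 10 lines: zxhv wacdt wpi obm cjb fiyls gjsv xrn sfxv mnn
Hunk 3: at line 1 remove [wpi,obm] add [pphs,ptq,lovtm] -> 11 lines: zxhv wacdt pphs ptq lovtm cjb fiyls gjsv xrn sfxv mnn
Hunk 4: at line 5 remove [fiyls,gjsv,xrn] add [nweu] -> 9 lines: zxhv wacdt pphs ptq lovtm cjb nweu sfxv mnn
Hunk 5: at line 4 remove [lovtm,cjb] add [zpb,bqapy] -> 9 lines: zxhv wacdt pphs ptq zpb bqapy nweu sfxv mnn
Hunk 6: at line 3 remove [zpb,bqapy,nweu] add [jmbfw,cbcu] -> 8 lines: zxhv wacdt pphs ptq jmbfw cbcu sfxv mnn
Hunk 7: at line 2 remove [ptq] add [dys] -> 8 lines: zxhv wacdt pphs dys jmbfw cbcu sfxv mnn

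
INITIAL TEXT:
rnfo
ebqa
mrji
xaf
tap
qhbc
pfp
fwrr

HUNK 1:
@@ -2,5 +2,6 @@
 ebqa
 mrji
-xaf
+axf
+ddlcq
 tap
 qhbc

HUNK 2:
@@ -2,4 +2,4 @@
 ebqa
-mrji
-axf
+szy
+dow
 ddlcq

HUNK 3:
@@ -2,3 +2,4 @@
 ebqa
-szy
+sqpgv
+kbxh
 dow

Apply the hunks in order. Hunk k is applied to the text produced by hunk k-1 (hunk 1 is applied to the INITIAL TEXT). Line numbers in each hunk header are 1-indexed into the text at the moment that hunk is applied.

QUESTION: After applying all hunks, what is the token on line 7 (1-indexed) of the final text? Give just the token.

Hunk 1: at line 2 remove [xaf] add [axf,ddlcq] -> 9 lines: rnfo ebqa mrji axf ddlcq tap qhbc pfp fwrr
Hunk 2: at line 2 remove [mrji,axf] add [szy,dow] -> 9 lines: rnfo ebqa szy dow ddlcq tap qhbc pfp fwrr
Hunk 3: at line 2 remove [szy] add [sqpgv,kbxh] -> 10 lines: rnfo ebqa sqpgv kbxh dow ddlcq tap qhbc pfp fwrr
Final line 7: tap

Answer: tap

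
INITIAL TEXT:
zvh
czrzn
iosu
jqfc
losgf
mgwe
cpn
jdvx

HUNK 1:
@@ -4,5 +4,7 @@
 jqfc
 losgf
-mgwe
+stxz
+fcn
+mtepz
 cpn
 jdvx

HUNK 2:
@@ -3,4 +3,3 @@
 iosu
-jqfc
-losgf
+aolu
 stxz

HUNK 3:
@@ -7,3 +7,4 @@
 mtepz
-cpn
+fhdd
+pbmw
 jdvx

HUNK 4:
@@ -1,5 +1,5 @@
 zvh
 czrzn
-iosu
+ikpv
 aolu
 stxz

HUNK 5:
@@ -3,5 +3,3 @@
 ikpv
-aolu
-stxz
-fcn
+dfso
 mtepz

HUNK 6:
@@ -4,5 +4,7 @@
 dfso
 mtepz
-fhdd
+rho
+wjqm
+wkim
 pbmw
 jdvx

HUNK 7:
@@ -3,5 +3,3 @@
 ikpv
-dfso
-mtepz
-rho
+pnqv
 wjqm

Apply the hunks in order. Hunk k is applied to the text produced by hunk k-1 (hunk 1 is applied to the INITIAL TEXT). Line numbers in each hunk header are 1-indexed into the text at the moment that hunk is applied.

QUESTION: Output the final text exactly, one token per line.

Answer: zvh
czrzn
ikpv
pnqv
wjqm
wkim
pbmw
jdvx

Derivation:
Hunk 1: at line 4 remove [mgwe] add [stxz,fcn,mtepz] -> 10 lines: zvh czrzn iosu jqfc losgf stxz fcn mtepz cpn jdvx
Hunk 2: at line 3 remove [jqfc,losgf] add [aolu] -> 9 lines: zvh czrzn iosu aolu stxz fcn mtepz cpn jdvx
Hunk 3: at line 7 remove [cpn] add [fhdd,pbmw] -> 10 lines: zvh czrzn iosu aolu stxz fcn mtepz fhdd pbmw jdvx
Hunk 4: at line 1 remove [iosu] add [ikpv] -> 10 lines: zvh czrzn ikpv aolu stxz fcn mtepz fhdd pbmw jdvx
Hunk 5: at line 3 remove [aolu,stxz,fcn] add [dfso] -> 8 lines: zvh czrzn ikpv dfso mtepz fhdd pbmw jdvx
Hunk 6: at line 4 remove [fhdd] add [rho,wjqm,wkim] -> 10 lines: zvh czrzn ikpv dfso mtepz rho wjqm wkim pbmw jdvx
Hunk 7: at line 3 remove [dfso,mtepz,rho] add [pnqv] -> 8 lines: zvh czrzn ikpv pnqv wjqm wkim pbmw jdvx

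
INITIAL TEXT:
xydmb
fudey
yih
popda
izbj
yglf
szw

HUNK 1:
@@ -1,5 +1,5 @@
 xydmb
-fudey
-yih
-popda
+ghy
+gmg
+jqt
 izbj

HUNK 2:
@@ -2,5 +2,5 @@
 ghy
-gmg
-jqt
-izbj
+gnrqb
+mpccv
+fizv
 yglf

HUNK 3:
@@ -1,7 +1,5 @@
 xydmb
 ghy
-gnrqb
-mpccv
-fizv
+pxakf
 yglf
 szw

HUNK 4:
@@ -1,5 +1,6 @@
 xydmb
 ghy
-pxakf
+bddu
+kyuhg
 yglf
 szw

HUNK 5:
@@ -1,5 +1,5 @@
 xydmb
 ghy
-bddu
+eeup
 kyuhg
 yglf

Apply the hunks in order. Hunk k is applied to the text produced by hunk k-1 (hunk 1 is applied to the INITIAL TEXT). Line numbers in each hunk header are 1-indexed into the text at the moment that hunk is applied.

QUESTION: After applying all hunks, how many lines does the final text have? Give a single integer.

Hunk 1: at line 1 remove [fudey,yih,popda] add [ghy,gmg,jqt] -> 7 lines: xydmb ghy gmg jqt izbj yglf szw
Hunk 2: at line 2 remove [gmg,jqt,izbj] add [gnrqb,mpccv,fizv] -> 7 lines: xydmb ghy gnrqb mpccv fizv yglf szw
Hunk 3: at line 1 remove [gnrqb,mpccv,fizv] add [pxakf] -> 5 lines: xydmb ghy pxakf yglf szw
Hunk 4: at line 1 remove [pxakf] add [bddu,kyuhg] -> 6 lines: xydmb ghy bddu kyuhg yglf szw
Hunk 5: at line 1 remove [bddu] add [eeup] -> 6 lines: xydmb ghy eeup kyuhg yglf szw
Final line count: 6

Answer: 6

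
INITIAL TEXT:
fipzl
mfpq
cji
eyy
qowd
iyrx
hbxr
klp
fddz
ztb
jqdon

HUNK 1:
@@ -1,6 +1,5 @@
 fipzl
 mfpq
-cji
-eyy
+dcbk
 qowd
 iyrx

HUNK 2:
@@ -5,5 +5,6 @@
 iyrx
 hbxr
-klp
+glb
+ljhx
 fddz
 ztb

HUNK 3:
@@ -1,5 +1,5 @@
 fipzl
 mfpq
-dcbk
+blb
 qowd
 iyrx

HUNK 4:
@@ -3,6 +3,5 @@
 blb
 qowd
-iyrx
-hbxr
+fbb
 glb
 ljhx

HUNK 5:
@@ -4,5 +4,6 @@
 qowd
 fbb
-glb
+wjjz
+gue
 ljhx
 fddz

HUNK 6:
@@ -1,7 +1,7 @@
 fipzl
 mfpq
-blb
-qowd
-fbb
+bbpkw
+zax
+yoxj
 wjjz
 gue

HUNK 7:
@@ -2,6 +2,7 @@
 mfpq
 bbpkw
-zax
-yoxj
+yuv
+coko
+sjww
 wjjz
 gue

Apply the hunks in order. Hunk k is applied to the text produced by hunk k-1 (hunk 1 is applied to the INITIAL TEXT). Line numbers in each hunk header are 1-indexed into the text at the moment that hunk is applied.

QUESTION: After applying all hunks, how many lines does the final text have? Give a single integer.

Hunk 1: at line 1 remove [cji,eyy] add [dcbk] -> 10 lines: fipzl mfpq dcbk qowd iyrx hbxr klp fddz ztb jqdon
Hunk 2: at line 5 remove [klp] add [glb,ljhx] -> 11 lines: fipzl mfpq dcbk qowd iyrx hbxr glb ljhx fddz ztb jqdon
Hunk 3: at line 1 remove [dcbk] add [blb] -> 11 lines: fipzl mfpq blb qowd iyrx hbxr glb ljhx fddz ztb jqdon
Hunk 4: at line 3 remove [iyrx,hbxr] add [fbb] -> 10 lines: fipzl mfpq blb qowd fbb glb ljhx fddz ztb jqdon
Hunk 5: at line 4 remove [glb] add [wjjz,gue] -> 11 lines: fipzl mfpq blb qowd fbb wjjz gue ljhx fddz ztb jqdon
Hunk 6: at line 1 remove [blb,qowd,fbb] add [bbpkw,zax,yoxj] -> 11 lines: fipzl mfpq bbpkw zax yoxj wjjz gue ljhx fddz ztb jqdon
Hunk 7: at line 2 remove [zax,yoxj] add [yuv,coko,sjww] -> 12 lines: fipzl mfpq bbpkw yuv coko sjww wjjz gue ljhx fddz ztb jqdon
Final line count: 12

Answer: 12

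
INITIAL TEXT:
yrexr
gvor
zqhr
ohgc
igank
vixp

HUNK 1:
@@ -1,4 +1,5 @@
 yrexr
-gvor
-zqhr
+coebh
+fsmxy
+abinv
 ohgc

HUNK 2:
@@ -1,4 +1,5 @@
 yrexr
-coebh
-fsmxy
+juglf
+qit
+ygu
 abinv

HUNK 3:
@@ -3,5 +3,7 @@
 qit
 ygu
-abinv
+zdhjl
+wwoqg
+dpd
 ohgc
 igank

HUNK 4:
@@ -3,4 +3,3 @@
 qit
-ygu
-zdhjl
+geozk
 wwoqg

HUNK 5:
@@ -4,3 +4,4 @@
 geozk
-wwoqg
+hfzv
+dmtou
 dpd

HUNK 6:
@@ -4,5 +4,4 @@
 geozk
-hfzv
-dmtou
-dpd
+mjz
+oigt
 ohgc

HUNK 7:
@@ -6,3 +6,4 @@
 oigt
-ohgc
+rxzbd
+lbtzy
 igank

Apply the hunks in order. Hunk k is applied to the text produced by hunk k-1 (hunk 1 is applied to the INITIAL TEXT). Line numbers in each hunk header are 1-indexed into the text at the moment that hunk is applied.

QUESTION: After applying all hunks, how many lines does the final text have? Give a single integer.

Hunk 1: at line 1 remove [gvor,zqhr] add [coebh,fsmxy,abinv] -> 7 lines: yrexr coebh fsmxy abinv ohgc igank vixp
Hunk 2: at line 1 remove [coebh,fsmxy] add [juglf,qit,ygu] -> 8 lines: yrexr juglf qit ygu abinv ohgc igank vixp
Hunk 3: at line 3 remove [abinv] add [zdhjl,wwoqg,dpd] -> 10 lines: yrexr juglf qit ygu zdhjl wwoqg dpd ohgc igank vixp
Hunk 4: at line 3 remove [ygu,zdhjl] add [geozk] -> 9 lines: yrexr juglf qit geozk wwoqg dpd ohgc igank vixp
Hunk 5: at line 4 remove [wwoqg] add [hfzv,dmtou] -> 10 lines: yrexr juglf qit geozk hfzv dmtou dpd ohgc igank vixp
Hunk 6: at line 4 remove [hfzv,dmtou,dpd] add [mjz,oigt] -> 9 lines: yrexr juglf qit geozk mjz oigt ohgc igank vixp
Hunk 7: at line 6 remove [ohgc] add [rxzbd,lbtzy] -> 10 lines: yrexr juglf qit geozk mjz oigt rxzbd lbtzy igank vixp
Final line count: 10

Answer: 10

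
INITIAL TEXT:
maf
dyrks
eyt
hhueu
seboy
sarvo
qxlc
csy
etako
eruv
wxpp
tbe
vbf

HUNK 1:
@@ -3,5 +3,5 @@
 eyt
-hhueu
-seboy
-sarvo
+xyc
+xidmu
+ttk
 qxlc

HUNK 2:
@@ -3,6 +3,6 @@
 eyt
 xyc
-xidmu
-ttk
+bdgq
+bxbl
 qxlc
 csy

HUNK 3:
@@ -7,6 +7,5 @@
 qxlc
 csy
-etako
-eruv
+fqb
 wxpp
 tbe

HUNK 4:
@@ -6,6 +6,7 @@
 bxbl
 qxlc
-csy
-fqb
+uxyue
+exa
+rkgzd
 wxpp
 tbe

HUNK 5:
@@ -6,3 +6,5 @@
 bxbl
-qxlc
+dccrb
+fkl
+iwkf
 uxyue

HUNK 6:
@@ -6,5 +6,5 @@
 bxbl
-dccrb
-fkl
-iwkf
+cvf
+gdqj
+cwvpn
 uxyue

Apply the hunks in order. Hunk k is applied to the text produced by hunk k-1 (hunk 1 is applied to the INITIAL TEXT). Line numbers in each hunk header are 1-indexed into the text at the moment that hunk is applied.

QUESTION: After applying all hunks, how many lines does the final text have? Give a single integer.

Answer: 15

Derivation:
Hunk 1: at line 3 remove [hhueu,seboy,sarvo] add [xyc,xidmu,ttk] -> 13 lines: maf dyrks eyt xyc xidmu ttk qxlc csy etako eruv wxpp tbe vbf
Hunk 2: at line 3 remove [xidmu,ttk] add [bdgq,bxbl] -> 13 lines: maf dyrks eyt xyc bdgq bxbl qxlc csy etako eruv wxpp tbe vbf
Hunk 3: at line 7 remove [etako,eruv] add [fqb] -> 12 lines: maf dyrks eyt xyc bdgq bxbl qxlc csy fqb wxpp tbe vbf
Hunk 4: at line 6 remove [csy,fqb] add [uxyue,exa,rkgzd] -> 13 lines: maf dyrks eyt xyc bdgq bxbl qxlc uxyue exa rkgzd wxpp tbe vbf
Hunk 5: at line 6 remove [qxlc] add [dccrb,fkl,iwkf] -> 15 lines: maf dyrks eyt xyc bdgq bxbl dccrb fkl iwkf uxyue exa rkgzd wxpp tbe vbf
Hunk 6: at line 6 remove [dccrb,fkl,iwkf] add [cvf,gdqj,cwvpn] -> 15 lines: maf dyrks eyt xyc bdgq bxbl cvf gdqj cwvpn uxyue exa rkgzd wxpp tbe vbf
Final line count: 15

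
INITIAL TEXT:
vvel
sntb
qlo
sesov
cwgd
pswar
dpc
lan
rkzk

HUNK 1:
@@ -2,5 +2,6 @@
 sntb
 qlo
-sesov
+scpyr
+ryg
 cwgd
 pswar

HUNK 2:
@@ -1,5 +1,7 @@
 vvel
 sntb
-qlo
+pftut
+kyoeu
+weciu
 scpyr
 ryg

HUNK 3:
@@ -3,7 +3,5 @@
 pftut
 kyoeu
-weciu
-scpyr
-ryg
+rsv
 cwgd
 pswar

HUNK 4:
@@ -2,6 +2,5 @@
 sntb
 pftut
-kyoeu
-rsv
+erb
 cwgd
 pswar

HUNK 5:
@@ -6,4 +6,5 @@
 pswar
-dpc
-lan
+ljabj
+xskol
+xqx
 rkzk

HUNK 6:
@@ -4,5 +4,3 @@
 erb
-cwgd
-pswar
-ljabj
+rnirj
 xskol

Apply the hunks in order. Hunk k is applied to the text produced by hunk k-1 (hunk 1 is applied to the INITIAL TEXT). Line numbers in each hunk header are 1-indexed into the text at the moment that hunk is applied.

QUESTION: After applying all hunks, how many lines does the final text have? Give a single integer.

Answer: 8

Derivation:
Hunk 1: at line 2 remove [sesov] add [scpyr,ryg] -> 10 lines: vvel sntb qlo scpyr ryg cwgd pswar dpc lan rkzk
Hunk 2: at line 1 remove [qlo] add [pftut,kyoeu,weciu] -> 12 lines: vvel sntb pftut kyoeu weciu scpyr ryg cwgd pswar dpc lan rkzk
Hunk 3: at line 3 remove [weciu,scpyr,ryg] add [rsv] -> 10 lines: vvel sntb pftut kyoeu rsv cwgd pswar dpc lan rkzk
Hunk 4: at line 2 remove [kyoeu,rsv] add [erb] -> 9 lines: vvel sntb pftut erb cwgd pswar dpc lan rkzk
Hunk 5: at line 6 remove [dpc,lan] add [ljabj,xskol,xqx] -> 10 lines: vvel sntb pftut erb cwgd pswar ljabj xskol xqx rkzk
Hunk 6: at line 4 remove [cwgd,pswar,ljabj] add [rnirj] -> 8 lines: vvel sntb pftut erb rnirj xskol xqx rkzk
Final line count: 8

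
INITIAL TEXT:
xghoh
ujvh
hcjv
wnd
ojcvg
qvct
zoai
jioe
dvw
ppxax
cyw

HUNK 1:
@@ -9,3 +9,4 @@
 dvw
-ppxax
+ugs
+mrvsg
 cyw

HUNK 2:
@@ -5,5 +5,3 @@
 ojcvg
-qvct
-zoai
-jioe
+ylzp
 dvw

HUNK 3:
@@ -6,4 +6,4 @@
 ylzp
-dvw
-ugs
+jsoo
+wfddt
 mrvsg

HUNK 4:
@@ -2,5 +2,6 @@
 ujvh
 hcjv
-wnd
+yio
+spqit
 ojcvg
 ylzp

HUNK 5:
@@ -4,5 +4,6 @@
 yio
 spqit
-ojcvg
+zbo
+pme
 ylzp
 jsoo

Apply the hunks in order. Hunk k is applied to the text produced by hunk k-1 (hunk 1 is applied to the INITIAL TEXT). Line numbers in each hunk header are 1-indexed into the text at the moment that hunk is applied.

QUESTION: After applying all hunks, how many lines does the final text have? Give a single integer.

Hunk 1: at line 9 remove [ppxax] add [ugs,mrvsg] -> 12 lines: xghoh ujvh hcjv wnd ojcvg qvct zoai jioe dvw ugs mrvsg cyw
Hunk 2: at line 5 remove [qvct,zoai,jioe] add [ylzp] -> 10 lines: xghoh ujvh hcjv wnd ojcvg ylzp dvw ugs mrvsg cyw
Hunk 3: at line 6 remove [dvw,ugs] add [jsoo,wfddt] -> 10 lines: xghoh ujvh hcjv wnd ojcvg ylzp jsoo wfddt mrvsg cyw
Hunk 4: at line 2 remove [wnd] add [yio,spqit] -> 11 lines: xghoh ujvh hcjv yio spqit ojcvg ylzp jsoo wfddt mrvsg cyw
Hunk 5: at line 4 remove [ojcvg] add [zbo,pme] -> 12 lines: xghoh ujvh hcjv yio spqit zbo pme ylzp jsoo wfddt mrvsg cyw
Final line count: 12

Answer: 12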